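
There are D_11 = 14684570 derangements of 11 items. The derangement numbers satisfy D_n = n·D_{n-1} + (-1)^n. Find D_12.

176214841

D_12 = 12·14684570 + 1 = 176214841.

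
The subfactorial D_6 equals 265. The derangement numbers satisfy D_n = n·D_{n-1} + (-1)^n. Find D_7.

1854

D_7 = 7·265 - 1 = 1854.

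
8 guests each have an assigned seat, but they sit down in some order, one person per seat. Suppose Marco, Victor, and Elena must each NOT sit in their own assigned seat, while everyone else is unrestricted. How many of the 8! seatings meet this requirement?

Let A_j be the event that the j-th constrained one is fixed. By inclusion-exclusion over the 3 events:
Σ_{j=0}^{3} (-1)^j C(3,j)(8-j)!
= C(3,0)·8! - C(3,1)·7! + C(3,2)·6! - C(3,3)·5!
= 40320 - 15120 + 2160 - 120
= 27240

27240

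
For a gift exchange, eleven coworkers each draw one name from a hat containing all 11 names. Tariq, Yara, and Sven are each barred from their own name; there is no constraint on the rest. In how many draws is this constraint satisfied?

Let A_j be the event that the j-th constrained one is fixed. By inclusion-exclusion over the 3 events:
Σ_{j=0}^{3} (-1)^j C(3,j)(11-j)!
= C(3,0)·11! - C(3,1)·10! + C(3,2)·9! - C(3,3)·8!
= 39916800 - 10886400 + 1088640 - 40320
= 30078720

30078720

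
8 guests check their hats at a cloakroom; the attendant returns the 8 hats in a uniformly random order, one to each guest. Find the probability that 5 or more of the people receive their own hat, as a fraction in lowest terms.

Favorable outcomes: Σ_{i≥5} C(8,i)·!(8-i) = 56·2 + 28·1 + 8·0 + 1·1 = 141.
Total outcomes: 8! = 40320.
Probability = 141/40320 = 47/13440.

47/13440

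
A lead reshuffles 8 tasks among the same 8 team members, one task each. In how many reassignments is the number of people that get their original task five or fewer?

# with exactly i fixed is C(8,i)·!(8-i); sum over i=0..5:
  i=0: C(8,0)·!8 = 1·14833 = 14833
  i=1: C(8,1)·!7 = 8·1854 = 14832
  i=2: C(8,2)·!6 = 28·265 = 7420
  i=3: C(8,3)·!5 = 56·44 = 2464
  i=4: C(8,4)·!4 = 70·9 = 630
  i=5: C(8,5)·!3 = 56·2 = 112
Total = 40291.

40291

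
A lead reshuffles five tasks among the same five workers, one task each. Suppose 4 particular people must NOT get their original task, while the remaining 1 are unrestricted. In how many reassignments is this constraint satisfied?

Inclusion-exclusion on the 4 forbidden self-matches:
Σ_{j=0}^{4} (-1)^j C(4,j)(5-j)!
= C(4,0)·5! - C(4,1)·4! + C(4,2)·3! - C(4,3)·2! + C(4,4)·1!
= 120 - 96 + 36 - 8 + 1
= 53

53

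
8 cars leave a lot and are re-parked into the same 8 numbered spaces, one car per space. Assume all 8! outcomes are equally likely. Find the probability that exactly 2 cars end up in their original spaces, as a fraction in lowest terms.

Favorable outcomes: C(8,2)·!6 = 28·265 = 7420.
Total outcomes: 8! = 40320.
Probability = 7420/40320 = 53/288.

53/288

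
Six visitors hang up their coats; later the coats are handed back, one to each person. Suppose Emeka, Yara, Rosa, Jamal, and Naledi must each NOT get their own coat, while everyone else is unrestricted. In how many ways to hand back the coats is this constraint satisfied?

309

Inclusion-exclusion on the 5 forbidden self-matches:
Σ_{j=0}^{5} (-1)^j C(5,j)(6-j)!
= C(5,0)·6! - C(5,1)·5! + C(5,2)·4! - C(5,3)·3! + C(5,4)·2! - C(5,5)·1!
= 720 - 600 + 240 - 60 + 10 - 1
= 309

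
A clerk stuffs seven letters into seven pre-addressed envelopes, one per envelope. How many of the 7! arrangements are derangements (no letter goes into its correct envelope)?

!7 is the nearest integer to 7!/e.
7! = 5040, and 5040/e ≈ 1854.11, so !7 = 1854.

1854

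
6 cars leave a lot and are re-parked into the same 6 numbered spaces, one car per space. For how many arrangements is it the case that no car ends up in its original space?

265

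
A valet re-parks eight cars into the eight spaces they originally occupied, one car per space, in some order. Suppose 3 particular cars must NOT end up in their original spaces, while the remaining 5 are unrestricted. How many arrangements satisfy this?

Inclusion-exclusion on the 3 forbidden self-matches:
Σ_{j=0}^{3} (-1)^j C(3,j)(8-j)!
= C(3,0)·8! - C(3,1)·7! + C(3,2)·6! - C(3,3)·5!
= 40320 - 15120 + 2160 - 120
= 27240

27240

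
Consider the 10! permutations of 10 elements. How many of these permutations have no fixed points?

Use !n = n·!(n-1) + (-1)^n.
!10 = 10·133496 + 1 = 1334961

1334961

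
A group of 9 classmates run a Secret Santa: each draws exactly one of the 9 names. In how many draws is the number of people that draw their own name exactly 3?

Choose which 3 of the 9 are fixed: C(9,3) = 84.
The other 6 form a derangement: !6 = 265.
Total: 84 × 265 = 22260.

22260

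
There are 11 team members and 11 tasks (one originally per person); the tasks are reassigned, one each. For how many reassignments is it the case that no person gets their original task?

!11 is the nearest integer to 11!/e.
11! = 39916800, and 39916800/e ≈ 14684570.08, so !11 = 14684570.

14684570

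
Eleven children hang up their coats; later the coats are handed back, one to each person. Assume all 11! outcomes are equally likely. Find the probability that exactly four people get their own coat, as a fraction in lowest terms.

Favorable outcomes: C(11,4)·!7 = 330·1854 = 611820.
Total outcomes: 11! = 39916800.
Probability = 611820/39916800 = 103/6720.

103/6720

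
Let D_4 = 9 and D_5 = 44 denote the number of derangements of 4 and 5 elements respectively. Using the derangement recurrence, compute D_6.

265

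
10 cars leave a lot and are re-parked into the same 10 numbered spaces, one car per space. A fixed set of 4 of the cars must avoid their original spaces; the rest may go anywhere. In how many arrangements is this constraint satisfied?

2399760

Inclusion-exclusion on the 4 forbidden self-matches:
Σ_{j=0}^{4} (-1)^j C(4,j)(10-j)!
= C(4,0)·10! - C(4,1)·9! + C(4,2)·8! - C(4,3)·7! + C(4,4)·6!
= 3628800 - 1451520 + 241920 - 20160 + 720
= 2399760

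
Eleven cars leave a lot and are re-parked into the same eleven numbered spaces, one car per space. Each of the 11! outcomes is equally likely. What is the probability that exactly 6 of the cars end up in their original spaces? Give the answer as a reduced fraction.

11/21600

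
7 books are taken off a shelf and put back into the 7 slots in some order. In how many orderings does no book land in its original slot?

The number of derangements of 7 is !7 = Σ_{k=0}^{7} (-1)^k·7!/k!
= 7! - 7!/1! + 7!/2! - 7!/3! + 7!/4! - 7!/5! + 7!/6! - 7!/7!
= 5040 - 5040 + 2520 - 840 + 210 - 42 + 7 - 1
= 1854

1854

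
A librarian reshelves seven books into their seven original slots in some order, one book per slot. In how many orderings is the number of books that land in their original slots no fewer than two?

1331

# with exactly i fixed is C(7,i)·!(7-i); sum over i=2..7:
  i=2: C(7,2)·!5 = 21·44 = 924
  i=3: C(7,3)·!4 = 35·9 = 315
  i=4: C(7,4)·!3 = 35·2 = 70
  i=5: C(7,5)·!2 = 21·1 = 21
  i=6: C(7,6)·!1 = 7·0 = 0
  i=7: C(7,7)·!0 = 1·1 = 1
Total = 1331.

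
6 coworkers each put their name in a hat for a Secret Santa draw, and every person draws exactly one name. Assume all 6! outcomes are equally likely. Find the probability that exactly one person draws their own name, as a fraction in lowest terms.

Favorable outcomes: C(6,1)·!5 = 6·44 = 264.
Total outcomes: 6! = 720.
Probability = 264/720 = 11/30.

11/30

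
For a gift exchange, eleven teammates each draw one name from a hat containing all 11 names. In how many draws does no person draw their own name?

14684570

By inclusion-exclusion, !11 = Σ (-1)^k · 11!/k! for k=0..11
= 11! - 11!/1! + 11!/2! - 11!/3! + 11!/4! - 11!/5! + 11!/6! - 11!/7! + 11!/8! - 11!/9! + 11!/10! - 11!/11!
= 39916800 - 39916800 + 19958400 - 6652800 + 1663200 - 332640 + 55440 - 7920 + 990 - 110 + 11 - 1
= 14684570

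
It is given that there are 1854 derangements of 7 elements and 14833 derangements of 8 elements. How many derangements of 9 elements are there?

133496

D_9 = (9-1)·(D_8 + D_7) = 8·(14833 + 1854) = 8·16687 = 133496.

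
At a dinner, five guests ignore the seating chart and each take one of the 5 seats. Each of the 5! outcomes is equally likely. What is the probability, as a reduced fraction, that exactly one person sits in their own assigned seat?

3/8

Favorable outcomes: C(5,1)·!4 = 5·9 = 45.
Total outcomes: 5! = 120.
Probability = 45/120 = 3/8.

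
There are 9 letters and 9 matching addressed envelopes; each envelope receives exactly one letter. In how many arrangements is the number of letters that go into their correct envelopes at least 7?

Sum C(9,i)·!(9-i) for i = 7..9:
  i=7: C(9,7)·!2 = 36·1 = 36
  i=8: C(9,8)·!1 = 9·0 = 0
  i=9: C(9,9)·!0 = 1·1 = 1
Total = 37.

37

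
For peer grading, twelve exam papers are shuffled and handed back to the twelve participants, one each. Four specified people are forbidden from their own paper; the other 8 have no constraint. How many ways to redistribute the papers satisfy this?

339696000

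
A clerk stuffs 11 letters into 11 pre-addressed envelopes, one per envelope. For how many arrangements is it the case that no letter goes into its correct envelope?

14684570

The subfactorial !11 = [11!/e] (nearest integer).
11! = 39916800, and 39916800/e ≈ 14684570.08, so !11 = 14684570.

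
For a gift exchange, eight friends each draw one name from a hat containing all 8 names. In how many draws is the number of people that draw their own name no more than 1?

29665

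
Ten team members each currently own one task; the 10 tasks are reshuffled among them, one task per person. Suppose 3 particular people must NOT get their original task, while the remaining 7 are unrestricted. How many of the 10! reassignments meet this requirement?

2656080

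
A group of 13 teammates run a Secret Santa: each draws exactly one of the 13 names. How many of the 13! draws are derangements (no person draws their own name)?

!13 is the nearest integer to 13!/e.
13! = 6227020800, and 6227020800/e ≈ 2290792932.07, so !13 = 2290792932.

2290792932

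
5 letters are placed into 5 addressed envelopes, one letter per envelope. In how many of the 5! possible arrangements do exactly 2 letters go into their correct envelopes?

20

Choose which 2 of the 5 are fixed: C(5,2) = 10.
The remaining 3 must be deranged: !3 = 2.
Total: 10 × 2 = 20.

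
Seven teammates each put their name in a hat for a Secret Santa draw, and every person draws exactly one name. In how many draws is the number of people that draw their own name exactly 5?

Choose which 5 of the 7 are fixed: C(7,5) = 21.
The remaining 2 must be deranged: !2 = 1.
Total: 21 × 1 = 21.

21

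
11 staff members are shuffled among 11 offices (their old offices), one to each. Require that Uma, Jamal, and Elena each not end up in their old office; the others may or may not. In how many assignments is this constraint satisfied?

Inclusion-exclusion on the 3 forbidden self-matches:
Σ_{j=0}^{3} (-1)^j C(3,j)(11-j)!
= C(3,0)·11! - C(3,1)·10! + C(3,2)·9! - C(3,3)·8!
= 39916800 - 10886400 + 1088640 - 40320
= 30078720

30078720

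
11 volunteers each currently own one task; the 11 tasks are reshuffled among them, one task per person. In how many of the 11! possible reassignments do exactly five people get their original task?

122430

Pick the 5 fixed positions: C(11,5) = 462 ways.
The other 6 form a derangement: !6 = 265.
Total: 462 × 265 = 122430.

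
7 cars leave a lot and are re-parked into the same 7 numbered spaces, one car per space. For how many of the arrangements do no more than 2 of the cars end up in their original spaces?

Sum C(7,i)·!(7-i) for i = 0..2:
  i=0: C(7,0)·!7 = 1·1854 = 1854
  i=1: C(7,1)·!6 = 7·265 = 1855
  i=2: C(7,2)·!5 = 21·44 = 924
Total = 4633.

4633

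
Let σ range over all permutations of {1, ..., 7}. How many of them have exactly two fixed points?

Choose which 2 of the 7 are fixed: C(7,2) = 21.
The other 5 form a derangement: !5 = 44.
Total: 21 × 44 = 924.

924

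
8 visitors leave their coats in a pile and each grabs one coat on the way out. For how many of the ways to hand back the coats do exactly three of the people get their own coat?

Pick the 3 fixed positions: C(8,3) = 56 ways.
The remaining 5 must be deranged: !5 = 44.
Total: 56 × 44 = 2464.

2464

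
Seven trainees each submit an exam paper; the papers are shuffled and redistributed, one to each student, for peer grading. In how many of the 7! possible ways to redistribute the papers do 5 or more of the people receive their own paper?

# with exactly i fixed is C(7,i)·!(7-i); sum over i=5..7:
  i=5: C(7,5)·!2 = 21·1 = 21
  i=6: C(7,6)·!1 = 7·0 = 0
  i=7: C(7,7)·!0 = 1·1 = 1
Total = 22.

22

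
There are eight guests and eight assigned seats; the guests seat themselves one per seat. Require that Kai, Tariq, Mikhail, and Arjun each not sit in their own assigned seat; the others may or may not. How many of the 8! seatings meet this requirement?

24024

Inclusion-exclusion on the 4 forbidden self-matches:
Σ_{j=0}^{4} (-1)^j C(4,j)(8-j)!
= C(4,0)·8! - C(4,1)·7! + C(4,2)·6! - C(4,3)·5! + C(4,4)·4!
= 40320 - 20160 + 4320 - 480 + 24
= 24024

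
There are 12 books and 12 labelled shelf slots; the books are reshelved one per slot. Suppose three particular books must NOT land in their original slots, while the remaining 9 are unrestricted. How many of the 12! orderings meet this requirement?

369774720

Let A_j be the event that the j-th constrained one is fixed. By inclusion-exclusion over the 3 events:
Σ_{j=0}^{3} (-1)^j C(3,j)(12-j)!
= C(3,0)·12! - C(3,1)·11! + C(3,2)·10! - C(3,3)·9!
= 479001600 - 119750400 + 10886400 - 362880
= 369774720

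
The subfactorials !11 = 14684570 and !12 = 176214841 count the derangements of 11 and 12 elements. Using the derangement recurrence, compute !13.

!13 = (13-1)·(!12 + !11) = 12·(176214841 + 14684570) = 12·190899411 = 2290792932.

2290792932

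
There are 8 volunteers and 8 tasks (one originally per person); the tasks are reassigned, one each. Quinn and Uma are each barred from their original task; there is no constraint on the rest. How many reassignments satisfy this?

Inclusion-exclusion on the 2 forbidden self-matches:
Σ_{j=0}^{2} (-1)^j C(2,j)(8-j)!
= C(2,0)·8! - C(2,1)·7! + C(2,2)·6!
= 40320 - 10080 + 720
= 30960

30960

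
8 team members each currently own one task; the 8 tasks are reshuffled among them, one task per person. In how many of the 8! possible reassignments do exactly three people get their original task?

Choose which 3 of the 8 are fixed: C(8,3) = 56.
The other 5 form a derangement: !5 = 44.
Total: 56 × 44 = 2464.

2464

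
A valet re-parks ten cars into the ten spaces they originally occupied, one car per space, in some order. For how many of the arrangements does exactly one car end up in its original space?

1334960

Pick the single fixed position: C(10,1) = 10 ways.
The remaining 9 must be deranged: !9 = 133496.
Total: 10 × 133496 = 1334960.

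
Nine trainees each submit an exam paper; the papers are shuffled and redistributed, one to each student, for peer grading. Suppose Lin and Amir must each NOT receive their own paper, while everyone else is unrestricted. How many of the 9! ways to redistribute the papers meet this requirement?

287280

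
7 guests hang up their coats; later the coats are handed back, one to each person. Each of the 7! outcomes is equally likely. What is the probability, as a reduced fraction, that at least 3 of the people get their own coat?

407/5040

Favorable outcomes: Σ_{i≥3} C(7,i)·!(7-i) = 35·9 + 35·2 + 21·1 + 7·0 + 1·1 = 407.
Total outcomes: 7! = 5040.
Probability = 407/5040 = 407/5040.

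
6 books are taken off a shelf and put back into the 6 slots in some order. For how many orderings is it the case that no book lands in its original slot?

265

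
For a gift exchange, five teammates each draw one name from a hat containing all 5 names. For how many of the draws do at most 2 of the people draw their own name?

109

# with exactly i fixed is C(5,i)·!(5-i); sum over i=0..2:
  i=0: C(5,0)·!5 = 1·44 = 44
  i=1: C(5,1)·!4 = 5·9 = 45
  i=2: C(5,2)·!3 = 10·2 = 20
Total = 109.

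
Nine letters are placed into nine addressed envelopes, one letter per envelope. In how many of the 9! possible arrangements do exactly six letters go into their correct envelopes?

Choose which 6 of the 9 are fixed: C(9,6) = 84.
The other 3 form a derangement: !3 = 2.
Total: 84 × 2 = 168.

168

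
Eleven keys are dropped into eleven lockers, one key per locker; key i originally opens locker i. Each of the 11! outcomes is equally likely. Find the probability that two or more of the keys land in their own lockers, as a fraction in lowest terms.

Favorable outcomes: Σ_{i≥2} C(11,i)·!(11-i) = 55·133496 + 165·14833 + 330·1854 + 462·265 + 462·44 + 330·9 + 165·2 + 55·1 + 11·0 + 1·1 = 10547659.
Total outcomes: 11! = 39916800.
Probability = 10547659/39916800 = 10547659/39916800.

10547659/39916800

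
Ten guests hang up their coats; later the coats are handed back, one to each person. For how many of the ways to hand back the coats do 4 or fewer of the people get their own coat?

3615536

Sum C(10,i)·!(10-i) for i = 0..4:
  i=0: C(10,0)·!10 = 1·1334961 = 1334961
  i=1: C(10,1)·!9 = 10·133496 = 1334960
  i=2: C(10,2)·!8 = 45·14833 = 667485
  i=3: C(10,3)·!7 = 120·1854 = 222480
  i=4: C(10,4)·!6 = 210·265 = 55650
Total = 3615536.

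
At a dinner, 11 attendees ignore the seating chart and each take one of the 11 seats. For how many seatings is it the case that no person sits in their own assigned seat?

By inclusion-exclusion, !11 = Σ (-1)^k · 11!/k! for k=0..11
= 11! - 11!/1! + 11!/2! - 11!/3! + 11!/4! - 11!/5! + 11!/6! - 11!/7! + 11!/8! - 11!/9! + 11!/10! - 11!/11!
= 39916800 - 39916800 + 19958400 - 6652800 + 1663200 - 332640 + 55440 - 7920 + 990 - 110 + 11 - 1
= 14684570

14684570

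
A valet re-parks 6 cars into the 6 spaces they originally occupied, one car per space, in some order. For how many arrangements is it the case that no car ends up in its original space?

265

The number of derangements of 6 is !6 = Σ_{k=0}^{6} (-1)^k·6!/k!
= 6! - 6!/1! + 6!/2! - 6!/3! + 6!/4! - 6!/5! + 6!/6!
= 720 - 720 + 360 - 120 + 30 - 6 + 1
= 265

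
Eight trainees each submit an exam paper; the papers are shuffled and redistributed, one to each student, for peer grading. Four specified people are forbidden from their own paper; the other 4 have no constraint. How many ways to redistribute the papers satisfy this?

24024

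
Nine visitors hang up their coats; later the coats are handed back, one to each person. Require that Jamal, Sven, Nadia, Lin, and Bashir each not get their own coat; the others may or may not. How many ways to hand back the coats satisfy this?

205056

Let A_j be the event that the j-th constrained one is fixed. By inclusion-exclusion over the 5 events:
Σ_{j=0}^{5} (-1)^j C(5,j)(9-j)!
= C(5,0)·9! - C(5,1)·8! + C(5,2)·7! - C(5,3)·6! + C(5,4)·5! - C(5,5)·4!
= 362880 - 201600 + 50400 - 7200 + 600 - 24
= 205056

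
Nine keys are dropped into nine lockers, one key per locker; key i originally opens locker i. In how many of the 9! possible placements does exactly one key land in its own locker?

133497

Pick the single fixed position: C(9,1) = 9 ways.
The other 8 form a derangement: !8 = 14833.
Total: 9 × 14833 = 133497.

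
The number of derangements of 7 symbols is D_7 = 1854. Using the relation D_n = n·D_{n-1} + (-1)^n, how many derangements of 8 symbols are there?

14833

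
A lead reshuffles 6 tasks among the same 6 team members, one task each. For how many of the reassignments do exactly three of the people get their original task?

Choose which 3 of the 6 are fixed: C(6,3) = 20.
The remaining 3 must be deranged: !3 = 2.
Total: 20 × 2 = 40.

40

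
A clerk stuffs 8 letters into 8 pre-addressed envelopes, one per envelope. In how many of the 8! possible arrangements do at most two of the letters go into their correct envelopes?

37085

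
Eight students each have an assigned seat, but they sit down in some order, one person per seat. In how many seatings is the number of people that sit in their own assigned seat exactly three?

2464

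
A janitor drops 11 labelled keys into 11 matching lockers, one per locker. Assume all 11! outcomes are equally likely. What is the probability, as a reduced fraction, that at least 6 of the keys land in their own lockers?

Favorable outcomes: Σ_{i≥6} C(11,i)·!(11-i) = 462·44 + 330·9 + 165·2 + 55·1 + 11·0 + 1·1 = 23684.
Total outcomes: 11! = 39916800.
Probability = 23684/39916800 = 5921/9979200.

5921/9979200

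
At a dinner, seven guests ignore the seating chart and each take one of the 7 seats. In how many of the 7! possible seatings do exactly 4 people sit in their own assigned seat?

Pick the 4 fixed positions: C(7,4) = 35 ways.
The other 3 form a derangement: !3 = 2.
Total: 35 × 2 = 70.

70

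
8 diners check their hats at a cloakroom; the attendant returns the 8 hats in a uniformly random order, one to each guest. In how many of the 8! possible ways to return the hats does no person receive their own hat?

14833

!8 is the nearest integer to 8!/e.
8! = 40320, and 40320/e ≈ 14832.90, so !8 = 14833.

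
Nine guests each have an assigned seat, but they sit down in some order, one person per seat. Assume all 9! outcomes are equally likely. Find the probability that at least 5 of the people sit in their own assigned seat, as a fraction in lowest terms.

Favorable outcomes: Σ_{i≥5} C(9,i)·!(9-i) = 126·9 + 84·2 + 36·1 + 9·0 + 1·1 = 1339.
Total outcomes: 9! = 362880.
Probability = 1339/362880 = 1339/362880.

1339/362880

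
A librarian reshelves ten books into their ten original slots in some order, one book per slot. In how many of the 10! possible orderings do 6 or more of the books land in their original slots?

2176

# with exactly i fixed is C(10,i)·!(10-i); sum over i=6..10:
  i=6: C(10,6)·!4 = 210·9 = 1890
  i=7: C(10,7)·!3 = 120·2 = 240
  i=8: C(10,8)·!2 = 45·1 = 45
  i=9: C(10,9)·!1 = 10·0 = 0
  i=10: C(10,10)·!0 = 1·1 = 1
Total = 2176.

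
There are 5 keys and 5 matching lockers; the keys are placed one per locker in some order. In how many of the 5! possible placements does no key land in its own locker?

44

The number of derangements of 5 is !5 = Σ_{k=0}^{5} (-1)^k·5!/k!
= 5! - 5!/1! + 5!/2! - 5!/3! + 5!/4! - 5!/5!
= 120 - 120 + 60 - 20 + 5 - 1
= 44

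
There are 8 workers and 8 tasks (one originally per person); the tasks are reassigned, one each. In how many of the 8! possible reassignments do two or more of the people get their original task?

10655

Sum C(8,i)·!(8-i) for i = 2..8:
  i=2: C(8,2)·!6 = 28·265 = 7420
  i=3: C(8,3)·!5 = 56·44 = 2464
  i=4: C(8,4)·!4 = 70·9 = 630
  i=5: C(8,5)·!3 = 56·2 = 112
  i=6: C(8,6)·!2 = 28·1 = 28
  i=7: C(8,7)·!1 = 8·0 = 0
  i=8: C(8,8)·!0 = 1·1 = 1
Total = 10655.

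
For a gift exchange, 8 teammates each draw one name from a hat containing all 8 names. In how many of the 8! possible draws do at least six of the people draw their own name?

29

# with exactly i fixed is C(8,i)·!(8-i); sum over i=6..8:
  i=6: C(8,6)·!2 = 28·1 = 28
  i=7: C(8,7)·!1 = 8·0 = 0
  i=8: C(8,8)·!0 = 1·1 = 1
Total = 29.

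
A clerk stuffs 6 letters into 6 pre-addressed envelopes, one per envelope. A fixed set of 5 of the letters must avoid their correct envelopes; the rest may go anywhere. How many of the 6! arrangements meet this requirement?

309

Inclusion-exclusion on the 5 forbidden self-matches:
Σ_{j=0}^{5} (-1)^j C(5,j)(6-j)!
= C(5,0)·6! - C(5,1)·5! + C(5,2)·4! - C(5,3)·3! + C(5,4)·2! - C(5,5)·1!
= 720 - 600 + 240 - 60 + 10 - 1
= 309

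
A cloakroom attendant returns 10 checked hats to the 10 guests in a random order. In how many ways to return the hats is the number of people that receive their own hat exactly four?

55650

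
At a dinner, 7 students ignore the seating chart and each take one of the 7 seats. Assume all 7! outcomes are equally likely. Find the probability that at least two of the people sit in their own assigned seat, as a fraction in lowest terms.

1331/5040

Favorable outcomes: Σ_{i≥2} C(7,i)·!(7-i) = 21·44 + 35·9 + 35·2 + 21·1 + 7·0 + 1·1 = 1331.
Total outcomes: 7! = 5040.
Probability = 1331/5040 = 1331/5040.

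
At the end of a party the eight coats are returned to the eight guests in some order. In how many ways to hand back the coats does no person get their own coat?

14833

!8 = 8! · Σ_{k=0}^{8} (-1)^k/k!
= 8! - 8!/1! + 8!/2! - 8!/3! + 8!/4! - 8!/5! + 8!/6! - 8!/7! + 8!/8!
= 40320 - 40320 + 20160 - 6720 + 1680 - 336 + 56 - 8 + 1
= 14833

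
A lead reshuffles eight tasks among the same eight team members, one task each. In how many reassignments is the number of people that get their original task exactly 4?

630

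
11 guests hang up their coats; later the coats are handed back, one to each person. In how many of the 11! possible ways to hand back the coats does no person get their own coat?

14684570

Use !n = (n-1)(!(n-1) + !(n-2)).
!11 = 10·(1334961 + 133496) = 10·1468457 = 14684570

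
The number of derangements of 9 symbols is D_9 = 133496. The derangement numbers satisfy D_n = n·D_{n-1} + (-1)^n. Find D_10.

D_10 = 10·133496 + 1 = 1334961.

1334961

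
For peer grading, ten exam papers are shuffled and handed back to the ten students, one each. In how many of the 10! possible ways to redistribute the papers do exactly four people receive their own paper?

Choose which 4 of the 10 are fixed: C(10,4) = 210.
The remaining 6 must be deranged: !6 = 265.
Total: 210 × 265 = 55650.

55650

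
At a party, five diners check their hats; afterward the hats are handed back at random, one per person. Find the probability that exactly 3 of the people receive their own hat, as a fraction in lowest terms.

1/12

Favorable outcomes: C(5,3)·!2 = 10·1 = 10.
Total outcomes: 5! = 120.
Probability = 10/120 = 1/12.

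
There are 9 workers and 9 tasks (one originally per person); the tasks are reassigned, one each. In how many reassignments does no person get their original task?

133496

Recurrence: !9 = 8·(!8 + !7).
!9 = 8·(14833 + 1854) = 8·16687 = 133496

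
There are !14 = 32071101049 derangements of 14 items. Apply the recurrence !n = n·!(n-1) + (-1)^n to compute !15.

481066515734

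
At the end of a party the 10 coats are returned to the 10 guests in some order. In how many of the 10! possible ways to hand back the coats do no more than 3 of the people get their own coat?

3559886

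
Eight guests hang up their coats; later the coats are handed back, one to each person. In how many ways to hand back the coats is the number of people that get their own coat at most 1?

29665

# with exactly i fixed is C(8,i)·!(8-i); sum over i=0..1:
  i=0: C(8,0)·!8 = 1·14833 = 14833
  i=1: C(8,1)·!7 = 8·1854 = 14832
Total = 29665.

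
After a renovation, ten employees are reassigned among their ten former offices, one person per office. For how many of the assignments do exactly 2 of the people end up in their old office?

Choose which 2 of the 10 are fixed: C(10,2) = 45.
The other 8 form a derangement: !8 = 14833.
Total: 45 × 14833 = 667485.

667485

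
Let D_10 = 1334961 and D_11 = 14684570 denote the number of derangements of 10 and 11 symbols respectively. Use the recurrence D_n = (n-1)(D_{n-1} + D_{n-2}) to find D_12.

D_12 = (12-1)·(D_11 + D_10) = 11·(14684570 + 1334961) = 11·16019531 = 176214841.

176214841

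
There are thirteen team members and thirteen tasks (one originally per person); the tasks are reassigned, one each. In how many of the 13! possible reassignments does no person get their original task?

2290792932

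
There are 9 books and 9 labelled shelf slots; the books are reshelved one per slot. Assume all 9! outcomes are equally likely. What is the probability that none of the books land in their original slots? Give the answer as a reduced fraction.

16687/45360

Favorable outcomes: !9 = 133496.
Total outcomes: 9! = 362880.
Probability = 133496/362880 = 16687/45360.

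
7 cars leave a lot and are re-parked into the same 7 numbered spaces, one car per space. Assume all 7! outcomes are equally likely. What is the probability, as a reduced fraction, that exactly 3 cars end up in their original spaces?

Favorable outcomes: C(7,3)·!4 = 35·9 = 315.
Total outcomes: 7! = 5040.
Probability = 315/5040 = 1/16.

1/16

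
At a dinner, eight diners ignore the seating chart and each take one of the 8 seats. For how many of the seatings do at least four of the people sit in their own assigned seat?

771

Sum C(8,i)·!(8-i) for i = 4..8:
  i=4: C(8,4)·!4 = 70·9 = 630
  i=5: C(8,5)·!3 = 56·2 = 112
  i=6: C(8,6)·!2 = 28·1 = 28
  i=7: C(8,7)·!1 = 8·0 = 0
  i=8: C(8,8)·!0 = 1·1 = 1
Total = 771.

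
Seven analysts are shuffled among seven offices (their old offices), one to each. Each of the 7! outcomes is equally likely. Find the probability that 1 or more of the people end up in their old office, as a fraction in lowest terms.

177/280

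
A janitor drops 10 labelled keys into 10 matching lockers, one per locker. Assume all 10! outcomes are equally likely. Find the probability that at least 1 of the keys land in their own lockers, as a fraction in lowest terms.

28319/44800

Favorable outcomes: Σ_{i≥1} C(10,i)·!(10-i) = 10·133496 + 45·14833 + 120·1854 + 210·265 + 252·44 + 210·9 + 120·2 + 45·1 + 10·0 + 1·1 = 2293839.
Total outcomes: 10! = 3628800.
Probability = 2293839/3628800 = 28319/44800.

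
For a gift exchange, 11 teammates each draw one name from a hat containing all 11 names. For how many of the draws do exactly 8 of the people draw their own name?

330

Choose which 8 of the 11 are fixed: C(11,8) = 165.
The remaining 3 must be deranged: !3 = 2.
Total: 165 × 2 = 330.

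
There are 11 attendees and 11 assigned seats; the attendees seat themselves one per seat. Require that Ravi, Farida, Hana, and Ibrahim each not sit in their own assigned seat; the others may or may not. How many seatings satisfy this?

27422640

Let A_j be the event that the j-th constrained one is fixed. By inclusion-exclusion over the 4 events:
Σ_{j=0}^{4} (-1)^j C(4,j)(11-j)!
= C(4,0)·11! - C(4,1)·10! + C(4,2)·9! - C(4,3)·8! + C(4,4)·7!
= 39916800 - 14515200 + 2177280 - 161280 + 5040
= 27422640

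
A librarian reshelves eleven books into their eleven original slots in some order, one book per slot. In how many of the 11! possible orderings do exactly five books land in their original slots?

Pick the 5 fixed positions: C(11,5) = 462 ways.
The remaining 6 must be deranged: !6 = 265.
Total: 462 × 265 = 122430.

122430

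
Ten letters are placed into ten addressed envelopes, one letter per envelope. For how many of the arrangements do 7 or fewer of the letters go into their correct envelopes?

3628754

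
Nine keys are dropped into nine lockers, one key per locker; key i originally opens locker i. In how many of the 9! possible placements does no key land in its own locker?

133496

The subfactorial !9 = [9!/e] (nearest integer).
9! = 362880, and 362880/e ≈ 133496.09, so !9 = 133496.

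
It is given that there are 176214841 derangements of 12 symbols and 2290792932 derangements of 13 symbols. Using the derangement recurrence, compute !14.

32071101049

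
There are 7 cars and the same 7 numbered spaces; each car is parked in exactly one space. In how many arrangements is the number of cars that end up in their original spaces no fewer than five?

22

Sum C(7,i)·!(7-i) for i = 5..7:
  i=5: C(7,5)·!2 = 21·1 = 21
  i=6: C(7,6)·!1 = 7·0 = 0
  i=7: C(7,7)·!0 = 1·1 = 1
Total = 22.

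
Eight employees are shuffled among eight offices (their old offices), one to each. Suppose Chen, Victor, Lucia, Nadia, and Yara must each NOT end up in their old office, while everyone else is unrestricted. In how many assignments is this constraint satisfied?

21234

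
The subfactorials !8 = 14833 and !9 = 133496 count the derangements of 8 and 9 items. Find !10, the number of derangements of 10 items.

!10 = (10-1)·(!9 + !8) = 9·(133496 + 14833) = 9·148329 = 1334961.

1334961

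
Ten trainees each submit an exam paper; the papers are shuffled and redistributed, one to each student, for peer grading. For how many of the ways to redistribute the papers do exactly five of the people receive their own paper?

11088

Pick the 5 fixed positions: C(10,5) = 252 ways.
The remaining 5 must be deranged: !5 = 44.
Total: 252 × 44 = 11088.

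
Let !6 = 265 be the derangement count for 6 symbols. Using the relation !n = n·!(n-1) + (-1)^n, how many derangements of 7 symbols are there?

!7 = 7·265 - 1 = 1854.

1854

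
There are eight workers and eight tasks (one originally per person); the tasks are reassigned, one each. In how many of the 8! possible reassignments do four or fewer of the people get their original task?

40179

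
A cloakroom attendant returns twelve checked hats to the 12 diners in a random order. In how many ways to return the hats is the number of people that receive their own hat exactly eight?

Pick the 8 fixed positions: C(12,8) = 495 ways.
The remaining 4 must be deranged: !4 = 9.
Total: 495 × 9 = 4455.

4455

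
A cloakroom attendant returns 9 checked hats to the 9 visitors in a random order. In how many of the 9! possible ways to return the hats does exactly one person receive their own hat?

133497

Pick the single fixed position: C(9,1) = 9 ways.
The other 8 form a derangement: !8 = 14833.
Total: 9 × 14833 = 133497.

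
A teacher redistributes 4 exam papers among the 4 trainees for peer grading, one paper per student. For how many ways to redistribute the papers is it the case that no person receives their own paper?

9

Recurrence: !4 = 3·(!3 + !2).
!4 = 3·(2 + 1) = 3·3 = 9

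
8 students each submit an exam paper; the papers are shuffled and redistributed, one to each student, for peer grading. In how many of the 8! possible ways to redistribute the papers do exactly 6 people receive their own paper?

28

Pick the 6 fixed positions: C(8,6) = 28 ways.
The other 2 form a derangement: !2 = 1.
Total: 28 × 1 = 28.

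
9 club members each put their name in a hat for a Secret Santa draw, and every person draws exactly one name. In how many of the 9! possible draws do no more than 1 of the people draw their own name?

Sum C(9,i)·!(9-i) for i = 0..1:
  i=0: C(9,0)·!9 = 1·133496 = 133496
  i=1: C(9,1)·!8 = 9·14833 = 133497
Total = 266993.

266993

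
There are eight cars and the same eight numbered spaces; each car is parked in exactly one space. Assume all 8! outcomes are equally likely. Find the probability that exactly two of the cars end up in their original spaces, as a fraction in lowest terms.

53/288

Favorable outcomes: C(8,2)·!6 = 28·265 = 7420.
Total outcomes: 8! = 40320.
Probability = 7420/40320 = 53/288.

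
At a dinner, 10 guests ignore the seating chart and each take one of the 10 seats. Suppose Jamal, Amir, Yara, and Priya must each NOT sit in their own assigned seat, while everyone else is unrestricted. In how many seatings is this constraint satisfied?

2399760

Let A_j be the event that the j-th constrained one is fixed. By inclusion-exclusion over the 4 events:
Σ_{j=0}^{4} (-1)^j C(4,j)(10-j)!
= C(4,0)·10! - C(4,1)·9! + C(4,2)·8! - C(4,3)·7! + C(4,4)·6!
= 3628800 - 1451520 + 241920 - 20160 + 720
= 2399760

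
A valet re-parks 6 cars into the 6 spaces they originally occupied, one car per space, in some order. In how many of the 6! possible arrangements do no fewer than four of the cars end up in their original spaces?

Sum C(6,i)·!(6-i) for i = 4..6:
  i=4: C(6,4)·!2 = 15·1 = 15
  i=5: C(6,5)·!1 = 6·0 = 0
  i=6: C(6,6)·!0 = 1·1 = 1
Total = 16.

16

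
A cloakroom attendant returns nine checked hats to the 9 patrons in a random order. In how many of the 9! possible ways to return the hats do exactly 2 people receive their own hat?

Pick the 2 fixed positions: C(9,2) = 36 ways.
The other 7 form a derangement: !7 = 1854.
Total: 36 × 1854 = 66744.

66744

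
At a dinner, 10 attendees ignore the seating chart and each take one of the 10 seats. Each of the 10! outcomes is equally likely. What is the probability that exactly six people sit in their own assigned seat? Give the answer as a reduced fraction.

Favorable outcomes: C(10,6)·!4 = 210·9 = 1890.
Total outcomes: 10! = 3628800.
Probability = 1890/3628800 = 1/1920.

1/1920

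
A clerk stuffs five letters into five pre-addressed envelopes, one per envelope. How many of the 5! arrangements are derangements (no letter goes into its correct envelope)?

44

Use !n = n·!(n-1) + (-1)^n.
!5 = 5·9 - 1 = 44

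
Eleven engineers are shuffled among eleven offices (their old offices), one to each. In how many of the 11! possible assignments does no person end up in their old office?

14684570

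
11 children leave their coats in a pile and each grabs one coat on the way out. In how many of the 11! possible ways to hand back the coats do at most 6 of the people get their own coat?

39913444

Sum C(11,i)·!(11-i) for i = 0..6:
  i=0: C(11,0)·!11 = 1·14684570 = 14684570
  i=1: C(11,1)·!10 = 11·1334961 = 14684571
  i=2: C(11,2)·!9 = 55·133496 = 7342280
  i=3: C(11,3)·!8 = 165·14833 = 2447445
  i=4: C(11,4)·!7 = 330·1854 = 611820
  i=5: C(11,5)·!6 = 462·265 = 122430
  i=6: C(11,6)·!5 = 462·44 = 20328
Total = 39913444.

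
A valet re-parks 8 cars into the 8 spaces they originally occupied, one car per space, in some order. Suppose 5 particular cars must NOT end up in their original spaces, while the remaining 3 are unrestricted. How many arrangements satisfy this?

21234

Inclusion-exclusion on the 5 forbidden self-matches:
Σ_{j=0}^{5} (-1)^j C(5,j)(8-j)!
= C(5,0)·8! - C(5,1)·7! + C(5,2)·6! - C(5,3)·5! + C(5,4)·4! - C(5,5)·3!
= 40320 - 25200 + 7200 - 1200 + 120 - 6
= 21234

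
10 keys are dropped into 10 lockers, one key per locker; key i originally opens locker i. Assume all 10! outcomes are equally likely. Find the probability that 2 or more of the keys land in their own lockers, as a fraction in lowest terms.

958879/3628800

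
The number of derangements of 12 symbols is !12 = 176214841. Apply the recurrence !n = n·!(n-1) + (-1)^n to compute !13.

2290792932

!13 = 13·176214841 - 1 = 2290792932.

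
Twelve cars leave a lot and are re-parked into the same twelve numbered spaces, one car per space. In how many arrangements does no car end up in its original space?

Recurrence: !12 = 11·(!11 + !10).
!12 = 11·(14684570 + 1334961) = 11·16019531 = 176214841

176214841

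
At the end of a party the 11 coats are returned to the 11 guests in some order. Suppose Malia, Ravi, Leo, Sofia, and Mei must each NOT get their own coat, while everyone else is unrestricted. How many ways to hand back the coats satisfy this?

Let A_j be the event that the j-th constrained one is fixed. By inclusion-exclusion over the 5 events:
Σ_{j=0}^{5} (-1)^j C(5,j)(11-j)!
= C(5,0)·11! - C(5,1)·10! + C(5,2)·9! - C(5,3)·8! + C(5,4)·7! - C(5,5)·6!
= 39916800 - 18144000 + 3628800 - 403200 + 25200 - 720
= 25022880

25022880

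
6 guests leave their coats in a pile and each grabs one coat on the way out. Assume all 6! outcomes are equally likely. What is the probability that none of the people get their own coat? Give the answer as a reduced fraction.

Favorable outcomes: !6 = 265.
Total outcomes: 6! = 720.
Probability = 265/720 = 53/144.

53/144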